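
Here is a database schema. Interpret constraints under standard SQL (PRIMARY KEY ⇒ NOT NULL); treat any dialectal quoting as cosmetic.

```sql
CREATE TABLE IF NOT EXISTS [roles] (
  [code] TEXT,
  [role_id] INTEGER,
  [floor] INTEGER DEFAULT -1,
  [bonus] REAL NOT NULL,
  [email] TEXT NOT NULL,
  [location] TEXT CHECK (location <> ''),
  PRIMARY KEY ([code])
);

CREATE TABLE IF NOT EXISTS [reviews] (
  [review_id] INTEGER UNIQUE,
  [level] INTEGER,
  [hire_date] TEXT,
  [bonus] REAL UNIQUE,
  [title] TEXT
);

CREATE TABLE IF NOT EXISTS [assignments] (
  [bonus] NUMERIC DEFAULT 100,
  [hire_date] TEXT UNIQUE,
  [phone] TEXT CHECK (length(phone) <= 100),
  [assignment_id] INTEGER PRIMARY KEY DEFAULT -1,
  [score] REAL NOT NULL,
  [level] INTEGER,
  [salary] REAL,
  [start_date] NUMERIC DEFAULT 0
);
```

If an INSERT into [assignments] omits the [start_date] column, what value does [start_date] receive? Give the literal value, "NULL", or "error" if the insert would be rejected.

start_date has an explicit DEFAULT 0.
When the column is omitted from an INSERT, that default is used.

0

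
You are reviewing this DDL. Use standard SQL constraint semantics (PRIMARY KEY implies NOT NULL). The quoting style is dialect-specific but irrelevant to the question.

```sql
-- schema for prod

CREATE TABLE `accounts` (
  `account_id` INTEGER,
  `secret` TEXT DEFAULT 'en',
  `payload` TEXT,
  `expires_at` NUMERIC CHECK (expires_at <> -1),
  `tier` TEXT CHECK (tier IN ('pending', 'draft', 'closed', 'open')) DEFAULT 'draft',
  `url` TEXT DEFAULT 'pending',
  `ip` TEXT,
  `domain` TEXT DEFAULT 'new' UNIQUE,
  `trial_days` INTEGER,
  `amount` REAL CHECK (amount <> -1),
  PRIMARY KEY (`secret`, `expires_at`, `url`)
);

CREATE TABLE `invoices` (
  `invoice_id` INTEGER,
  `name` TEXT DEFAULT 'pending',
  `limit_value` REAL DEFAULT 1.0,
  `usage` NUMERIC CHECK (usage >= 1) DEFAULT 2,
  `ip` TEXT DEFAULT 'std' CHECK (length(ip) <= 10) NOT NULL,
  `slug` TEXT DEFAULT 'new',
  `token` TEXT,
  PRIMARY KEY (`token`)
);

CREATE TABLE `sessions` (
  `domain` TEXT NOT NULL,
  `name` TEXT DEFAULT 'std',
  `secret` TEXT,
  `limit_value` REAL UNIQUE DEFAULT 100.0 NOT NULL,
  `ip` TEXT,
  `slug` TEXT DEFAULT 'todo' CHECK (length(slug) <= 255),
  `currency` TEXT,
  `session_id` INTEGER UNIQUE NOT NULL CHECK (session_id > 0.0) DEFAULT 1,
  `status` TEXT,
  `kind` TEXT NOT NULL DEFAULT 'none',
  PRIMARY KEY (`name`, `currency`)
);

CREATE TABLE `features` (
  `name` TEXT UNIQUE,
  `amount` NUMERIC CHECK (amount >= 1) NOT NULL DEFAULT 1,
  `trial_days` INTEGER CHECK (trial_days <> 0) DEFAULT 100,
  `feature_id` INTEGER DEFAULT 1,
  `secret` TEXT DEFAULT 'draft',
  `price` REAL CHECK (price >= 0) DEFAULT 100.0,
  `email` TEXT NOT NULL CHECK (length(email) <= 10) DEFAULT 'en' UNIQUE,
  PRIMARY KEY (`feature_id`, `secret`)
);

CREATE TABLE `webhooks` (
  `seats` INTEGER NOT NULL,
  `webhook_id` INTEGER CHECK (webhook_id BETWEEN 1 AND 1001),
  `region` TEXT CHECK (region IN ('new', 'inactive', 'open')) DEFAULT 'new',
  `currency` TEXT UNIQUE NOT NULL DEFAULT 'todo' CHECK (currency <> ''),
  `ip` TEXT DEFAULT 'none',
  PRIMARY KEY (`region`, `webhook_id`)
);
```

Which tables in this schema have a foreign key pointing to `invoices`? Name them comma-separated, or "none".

No REFERENCES clause anywhere in the schema names invoices.

none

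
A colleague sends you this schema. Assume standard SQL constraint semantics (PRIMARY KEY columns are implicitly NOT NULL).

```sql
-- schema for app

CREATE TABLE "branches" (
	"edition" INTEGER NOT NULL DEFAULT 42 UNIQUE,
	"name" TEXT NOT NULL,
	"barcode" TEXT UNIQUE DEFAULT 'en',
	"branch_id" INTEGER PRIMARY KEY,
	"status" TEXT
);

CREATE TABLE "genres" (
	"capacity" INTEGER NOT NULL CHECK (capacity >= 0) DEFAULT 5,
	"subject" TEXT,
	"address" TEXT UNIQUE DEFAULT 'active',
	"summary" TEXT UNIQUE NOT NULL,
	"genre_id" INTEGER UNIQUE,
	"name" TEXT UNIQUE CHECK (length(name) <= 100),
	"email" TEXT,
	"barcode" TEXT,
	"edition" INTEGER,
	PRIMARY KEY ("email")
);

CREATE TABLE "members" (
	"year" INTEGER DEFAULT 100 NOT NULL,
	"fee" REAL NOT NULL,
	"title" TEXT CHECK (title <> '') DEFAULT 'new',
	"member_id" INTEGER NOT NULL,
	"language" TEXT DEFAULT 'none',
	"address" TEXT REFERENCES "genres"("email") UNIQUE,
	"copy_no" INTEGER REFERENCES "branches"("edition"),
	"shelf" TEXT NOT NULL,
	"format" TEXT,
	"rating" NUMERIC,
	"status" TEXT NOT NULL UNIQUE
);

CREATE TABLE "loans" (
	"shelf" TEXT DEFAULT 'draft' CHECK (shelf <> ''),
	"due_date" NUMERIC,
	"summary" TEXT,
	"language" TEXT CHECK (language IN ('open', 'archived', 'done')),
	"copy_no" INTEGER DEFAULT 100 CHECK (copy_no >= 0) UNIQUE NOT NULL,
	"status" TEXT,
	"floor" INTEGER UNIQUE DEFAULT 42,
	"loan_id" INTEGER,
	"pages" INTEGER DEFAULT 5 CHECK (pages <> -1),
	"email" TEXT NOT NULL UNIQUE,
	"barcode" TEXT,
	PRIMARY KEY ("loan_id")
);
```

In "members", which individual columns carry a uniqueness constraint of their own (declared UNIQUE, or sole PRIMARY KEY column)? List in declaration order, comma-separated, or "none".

- year: no UNIQUE or single-column PK constraint.
- fee: no UNIQUE or single-column PK constraint.
- title: no UNIQUE or single-column PK constraint.
- member_id: no UNIQUE or single-column PK constraint.
- language: no UNIQUE or single-column PK constraint.
- address: declared UNIQUE → unique.
- copy_no: no UNIQUE or single-column PK constraint.
- shelf: no UNIQUE or single-column PK constraint.
- format: no UNIQUE or single-column PK constraint.
- rating: no UNIQUE or single-column PK constraint.
- status: declared UNIQUE → unique.

address, status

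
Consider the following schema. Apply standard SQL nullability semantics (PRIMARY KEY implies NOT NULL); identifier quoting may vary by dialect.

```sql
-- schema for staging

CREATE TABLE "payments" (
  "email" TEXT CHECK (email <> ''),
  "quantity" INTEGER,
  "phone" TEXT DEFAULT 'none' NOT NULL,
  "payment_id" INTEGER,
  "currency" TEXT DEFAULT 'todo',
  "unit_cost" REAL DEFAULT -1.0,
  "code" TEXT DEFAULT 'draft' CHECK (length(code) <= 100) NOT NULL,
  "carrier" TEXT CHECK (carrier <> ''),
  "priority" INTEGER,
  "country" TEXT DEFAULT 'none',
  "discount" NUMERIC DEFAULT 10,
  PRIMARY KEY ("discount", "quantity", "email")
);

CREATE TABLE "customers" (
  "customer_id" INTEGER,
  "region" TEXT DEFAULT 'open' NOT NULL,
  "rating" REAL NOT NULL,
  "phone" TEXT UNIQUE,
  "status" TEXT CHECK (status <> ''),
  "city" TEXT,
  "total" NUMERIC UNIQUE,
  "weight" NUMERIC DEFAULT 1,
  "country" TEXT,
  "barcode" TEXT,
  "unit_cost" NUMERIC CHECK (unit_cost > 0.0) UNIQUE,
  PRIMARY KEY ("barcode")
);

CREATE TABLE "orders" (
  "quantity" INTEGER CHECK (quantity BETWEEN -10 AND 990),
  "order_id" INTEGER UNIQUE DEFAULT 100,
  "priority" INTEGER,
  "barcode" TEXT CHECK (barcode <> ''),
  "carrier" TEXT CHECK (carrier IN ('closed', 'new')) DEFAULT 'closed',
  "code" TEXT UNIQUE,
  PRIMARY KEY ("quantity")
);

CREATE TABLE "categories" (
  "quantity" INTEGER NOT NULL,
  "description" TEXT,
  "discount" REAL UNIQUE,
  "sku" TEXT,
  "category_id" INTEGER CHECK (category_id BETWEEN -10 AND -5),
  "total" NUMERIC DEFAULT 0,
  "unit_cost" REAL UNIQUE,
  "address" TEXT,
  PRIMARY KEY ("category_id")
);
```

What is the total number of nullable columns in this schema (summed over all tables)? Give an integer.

payments: 6 nullable (payment_id, currency, unit_cost, carrier, priority, country — PK (discount, quantity, email) and explicit NOT NULL columns excluded).
customers: 8 nullable (customer_id, phone, status, city, total, weight, country, unit_cost — PK (barcode) and explicit NOT NULL columns excluded).
orders: 5 nullable (order_id, priority, barcode, carrier, code — PK (quantity) and explicit NOT NULL columns excluded).
categories: 6 nullable (description, discount, sku, total, unit_cost, address — PK (category_id) and explicit NOT NULL columns excluded).
Total: 6 + 8 + 5 + 6 = 25.

25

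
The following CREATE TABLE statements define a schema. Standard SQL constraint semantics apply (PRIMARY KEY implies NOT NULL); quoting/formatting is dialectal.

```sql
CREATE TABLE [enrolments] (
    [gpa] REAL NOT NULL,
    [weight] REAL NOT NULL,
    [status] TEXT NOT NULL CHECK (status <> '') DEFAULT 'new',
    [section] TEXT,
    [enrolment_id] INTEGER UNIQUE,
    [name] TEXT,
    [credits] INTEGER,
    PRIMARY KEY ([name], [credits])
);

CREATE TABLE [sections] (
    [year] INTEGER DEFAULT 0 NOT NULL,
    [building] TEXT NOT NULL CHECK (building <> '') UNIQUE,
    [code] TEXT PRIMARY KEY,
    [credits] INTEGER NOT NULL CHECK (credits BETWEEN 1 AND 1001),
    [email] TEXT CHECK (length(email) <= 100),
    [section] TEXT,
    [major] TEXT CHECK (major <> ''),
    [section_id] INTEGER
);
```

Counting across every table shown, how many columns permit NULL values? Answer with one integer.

enrolments: 2 nullable (section, enrolment_id — PK (name, credits) and explicit NOT NULL columns excluded).
sections: 4 nullable (email, section, major, section_id — PK (code) and explicit NOT NULL columns excluded).
Total: 2 + 4 = 6.

6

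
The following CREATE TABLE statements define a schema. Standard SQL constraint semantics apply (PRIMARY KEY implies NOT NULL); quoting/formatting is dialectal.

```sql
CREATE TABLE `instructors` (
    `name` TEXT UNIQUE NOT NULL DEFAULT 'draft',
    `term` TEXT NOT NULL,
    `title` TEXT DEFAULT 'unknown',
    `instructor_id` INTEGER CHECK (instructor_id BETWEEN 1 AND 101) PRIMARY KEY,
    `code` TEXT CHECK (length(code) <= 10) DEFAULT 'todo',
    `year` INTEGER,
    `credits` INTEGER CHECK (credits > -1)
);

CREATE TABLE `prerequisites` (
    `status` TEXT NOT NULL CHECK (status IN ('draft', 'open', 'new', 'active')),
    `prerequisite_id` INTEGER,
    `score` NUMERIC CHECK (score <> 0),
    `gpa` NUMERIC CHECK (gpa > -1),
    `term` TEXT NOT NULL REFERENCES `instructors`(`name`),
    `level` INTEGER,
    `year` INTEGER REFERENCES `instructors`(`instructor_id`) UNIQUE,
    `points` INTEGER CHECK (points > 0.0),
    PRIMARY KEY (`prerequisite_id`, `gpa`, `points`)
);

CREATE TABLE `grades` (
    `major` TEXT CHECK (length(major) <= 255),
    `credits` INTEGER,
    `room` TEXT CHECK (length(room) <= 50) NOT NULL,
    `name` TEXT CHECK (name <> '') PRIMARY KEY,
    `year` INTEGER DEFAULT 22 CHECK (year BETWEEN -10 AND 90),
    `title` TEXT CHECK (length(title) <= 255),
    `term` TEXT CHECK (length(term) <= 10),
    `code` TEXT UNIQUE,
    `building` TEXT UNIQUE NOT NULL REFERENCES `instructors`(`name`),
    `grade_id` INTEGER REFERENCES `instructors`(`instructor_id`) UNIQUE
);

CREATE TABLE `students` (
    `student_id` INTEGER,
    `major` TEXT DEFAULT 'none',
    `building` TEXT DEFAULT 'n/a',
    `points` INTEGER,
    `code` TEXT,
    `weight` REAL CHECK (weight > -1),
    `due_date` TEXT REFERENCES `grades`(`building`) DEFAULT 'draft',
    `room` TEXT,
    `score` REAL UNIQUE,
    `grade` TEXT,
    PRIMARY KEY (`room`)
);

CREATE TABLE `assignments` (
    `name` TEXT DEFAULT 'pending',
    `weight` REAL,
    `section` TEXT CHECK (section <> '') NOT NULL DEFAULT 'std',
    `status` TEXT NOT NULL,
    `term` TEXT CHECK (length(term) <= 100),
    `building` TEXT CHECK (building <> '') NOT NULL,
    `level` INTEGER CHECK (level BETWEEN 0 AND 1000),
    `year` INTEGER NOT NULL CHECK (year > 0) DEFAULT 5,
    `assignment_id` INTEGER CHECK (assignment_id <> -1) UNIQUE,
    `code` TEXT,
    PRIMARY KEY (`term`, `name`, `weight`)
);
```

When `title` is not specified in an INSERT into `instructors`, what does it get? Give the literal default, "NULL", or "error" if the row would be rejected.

'unknown'

title has an explicit DEFAULT 'unknown'.
When the column is omitted from an INSERT, that default is used.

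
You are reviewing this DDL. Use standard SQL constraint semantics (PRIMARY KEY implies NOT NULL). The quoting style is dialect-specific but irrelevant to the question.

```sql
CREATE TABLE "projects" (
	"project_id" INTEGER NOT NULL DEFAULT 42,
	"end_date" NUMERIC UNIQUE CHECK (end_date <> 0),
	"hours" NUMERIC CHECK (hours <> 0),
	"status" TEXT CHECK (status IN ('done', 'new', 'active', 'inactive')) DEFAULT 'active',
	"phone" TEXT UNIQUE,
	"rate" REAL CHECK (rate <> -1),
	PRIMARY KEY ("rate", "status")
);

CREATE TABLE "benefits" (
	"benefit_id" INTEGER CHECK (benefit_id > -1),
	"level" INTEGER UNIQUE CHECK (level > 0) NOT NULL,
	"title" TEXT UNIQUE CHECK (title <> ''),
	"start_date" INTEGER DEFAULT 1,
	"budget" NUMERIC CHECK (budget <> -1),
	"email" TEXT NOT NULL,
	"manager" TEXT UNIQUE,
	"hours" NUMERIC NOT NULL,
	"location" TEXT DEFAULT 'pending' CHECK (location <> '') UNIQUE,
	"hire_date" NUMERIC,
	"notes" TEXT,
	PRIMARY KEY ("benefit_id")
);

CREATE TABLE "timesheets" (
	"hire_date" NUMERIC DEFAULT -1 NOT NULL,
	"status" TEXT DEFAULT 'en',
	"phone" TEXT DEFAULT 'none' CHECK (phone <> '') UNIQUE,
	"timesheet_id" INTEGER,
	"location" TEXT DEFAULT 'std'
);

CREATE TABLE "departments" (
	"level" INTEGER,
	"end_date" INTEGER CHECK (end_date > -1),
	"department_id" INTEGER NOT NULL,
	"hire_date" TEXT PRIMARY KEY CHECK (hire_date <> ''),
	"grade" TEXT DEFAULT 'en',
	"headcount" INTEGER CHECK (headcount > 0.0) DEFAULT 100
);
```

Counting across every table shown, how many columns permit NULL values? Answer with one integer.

18

projects: 3 nullable (end_date, hours, phone — PK (rate, status) and explicit NOT NULL columns excluded).
benefits: 7 nullable (title, start_date, budget, manager, location, hire_date, notes — PK (benefit_id) and explicit NOT NULL columns excluded).
timesheets: 4 nullable (status, phone, timesheet_id, location — PK none and explicit NOT NULL columns excluded).
departments: 4 nullable (level, end_date, grade, headcount — PK (hire_date) and explicit NOT NULL columns excluded).
Total: 3 + 7 + 4 + 4 = 18.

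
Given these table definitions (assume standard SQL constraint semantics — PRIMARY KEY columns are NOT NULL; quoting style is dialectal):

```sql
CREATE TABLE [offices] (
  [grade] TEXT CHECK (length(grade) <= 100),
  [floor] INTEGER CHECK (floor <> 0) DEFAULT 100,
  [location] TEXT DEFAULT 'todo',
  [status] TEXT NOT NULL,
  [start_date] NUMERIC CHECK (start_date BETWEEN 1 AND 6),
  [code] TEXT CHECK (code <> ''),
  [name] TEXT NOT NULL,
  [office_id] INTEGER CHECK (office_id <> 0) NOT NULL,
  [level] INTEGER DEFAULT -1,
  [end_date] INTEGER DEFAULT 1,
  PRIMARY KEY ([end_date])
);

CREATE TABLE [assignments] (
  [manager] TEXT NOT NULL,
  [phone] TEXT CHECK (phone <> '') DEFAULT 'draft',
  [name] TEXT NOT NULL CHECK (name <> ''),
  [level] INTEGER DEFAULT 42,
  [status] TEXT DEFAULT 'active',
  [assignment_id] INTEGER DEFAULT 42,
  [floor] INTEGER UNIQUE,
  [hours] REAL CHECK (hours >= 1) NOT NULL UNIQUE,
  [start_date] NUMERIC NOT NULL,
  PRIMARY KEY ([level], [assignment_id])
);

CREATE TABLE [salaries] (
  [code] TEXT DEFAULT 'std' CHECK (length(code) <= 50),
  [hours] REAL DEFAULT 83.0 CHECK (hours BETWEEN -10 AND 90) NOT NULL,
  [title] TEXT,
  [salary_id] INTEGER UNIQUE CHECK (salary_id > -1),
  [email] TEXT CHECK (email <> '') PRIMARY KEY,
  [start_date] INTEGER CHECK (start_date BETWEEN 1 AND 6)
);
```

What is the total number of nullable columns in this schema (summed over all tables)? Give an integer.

13

offices: 6 nullable (grade, floor, location, start_date, code, level — PK (end_date) and explicit NOT NULL columns excluded).
assignments: 3 nullable (phone, status, floor — PK (level, assignment_id) and explicit NOT NULL columns excluded).
salaries: 4 nullable (code, title, salary_id, start_date — PK (email) and explicit NOT NULL columns excluded).
Total: 6 + 3 + 4 = 13.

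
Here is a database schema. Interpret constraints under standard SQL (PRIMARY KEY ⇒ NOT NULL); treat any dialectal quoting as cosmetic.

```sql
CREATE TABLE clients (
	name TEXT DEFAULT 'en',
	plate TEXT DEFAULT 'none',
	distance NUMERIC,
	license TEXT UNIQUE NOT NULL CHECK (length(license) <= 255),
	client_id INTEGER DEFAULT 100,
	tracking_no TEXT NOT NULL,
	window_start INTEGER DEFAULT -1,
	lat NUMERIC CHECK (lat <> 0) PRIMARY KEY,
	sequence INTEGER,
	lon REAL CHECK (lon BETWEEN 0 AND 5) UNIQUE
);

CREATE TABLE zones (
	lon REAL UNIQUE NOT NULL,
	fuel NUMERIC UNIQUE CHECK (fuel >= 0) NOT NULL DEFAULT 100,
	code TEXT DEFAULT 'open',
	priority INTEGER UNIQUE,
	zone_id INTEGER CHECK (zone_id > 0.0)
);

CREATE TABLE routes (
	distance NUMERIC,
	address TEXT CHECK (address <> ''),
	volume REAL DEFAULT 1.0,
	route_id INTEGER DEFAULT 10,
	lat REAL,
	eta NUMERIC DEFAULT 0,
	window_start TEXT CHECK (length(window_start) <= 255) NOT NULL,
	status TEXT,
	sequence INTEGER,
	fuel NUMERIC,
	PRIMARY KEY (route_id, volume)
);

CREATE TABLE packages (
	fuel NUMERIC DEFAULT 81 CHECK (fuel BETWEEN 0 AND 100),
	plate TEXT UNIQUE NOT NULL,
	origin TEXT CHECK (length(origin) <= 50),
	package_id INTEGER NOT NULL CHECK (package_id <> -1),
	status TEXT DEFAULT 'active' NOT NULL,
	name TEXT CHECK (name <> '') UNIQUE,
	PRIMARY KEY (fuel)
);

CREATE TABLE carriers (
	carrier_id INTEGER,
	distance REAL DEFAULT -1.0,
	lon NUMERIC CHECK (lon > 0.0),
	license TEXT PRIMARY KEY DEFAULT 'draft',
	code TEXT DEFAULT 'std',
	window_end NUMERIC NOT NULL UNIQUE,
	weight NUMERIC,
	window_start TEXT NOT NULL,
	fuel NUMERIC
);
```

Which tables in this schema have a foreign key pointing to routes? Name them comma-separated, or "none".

No REFERENCES clause anywhere in the schema names routes.

none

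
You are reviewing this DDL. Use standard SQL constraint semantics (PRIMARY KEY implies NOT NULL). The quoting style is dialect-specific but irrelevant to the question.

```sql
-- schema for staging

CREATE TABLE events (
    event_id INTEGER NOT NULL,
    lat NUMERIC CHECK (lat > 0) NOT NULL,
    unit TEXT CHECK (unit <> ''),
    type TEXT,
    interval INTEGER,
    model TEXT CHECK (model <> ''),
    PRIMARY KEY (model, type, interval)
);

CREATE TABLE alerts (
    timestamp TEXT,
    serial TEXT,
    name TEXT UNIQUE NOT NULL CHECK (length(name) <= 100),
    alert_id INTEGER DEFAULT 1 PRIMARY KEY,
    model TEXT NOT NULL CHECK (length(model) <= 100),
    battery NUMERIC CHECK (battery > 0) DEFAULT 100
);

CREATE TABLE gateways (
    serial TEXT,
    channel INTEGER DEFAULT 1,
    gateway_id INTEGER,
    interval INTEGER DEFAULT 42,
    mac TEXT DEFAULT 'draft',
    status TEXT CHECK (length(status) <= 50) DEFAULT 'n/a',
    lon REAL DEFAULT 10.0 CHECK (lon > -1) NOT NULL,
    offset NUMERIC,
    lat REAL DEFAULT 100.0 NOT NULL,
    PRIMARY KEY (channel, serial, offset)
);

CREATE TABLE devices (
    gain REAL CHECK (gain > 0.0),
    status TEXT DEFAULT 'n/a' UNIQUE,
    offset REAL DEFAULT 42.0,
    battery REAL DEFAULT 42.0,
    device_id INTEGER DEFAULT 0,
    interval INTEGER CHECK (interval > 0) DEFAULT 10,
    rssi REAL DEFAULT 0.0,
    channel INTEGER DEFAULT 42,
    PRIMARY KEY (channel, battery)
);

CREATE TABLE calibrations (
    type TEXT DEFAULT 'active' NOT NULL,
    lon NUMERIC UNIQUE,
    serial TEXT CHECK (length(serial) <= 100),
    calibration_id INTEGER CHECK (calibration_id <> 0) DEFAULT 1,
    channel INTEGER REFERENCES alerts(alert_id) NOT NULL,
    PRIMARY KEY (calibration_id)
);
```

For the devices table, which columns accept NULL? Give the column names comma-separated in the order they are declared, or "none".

- gain: CHECK does not forbid NULL (a CHECK constraint passes when its expression is NULL) → nullable.
- status: UNIQUE does not imply NOT NULL → nullable.
- offset: DEFAULT only fills an omitted column; an explicit NULL is still allowed → nullable.
- battery: part of the PRIMARY KEY, which implies NOT NULL → not nullable.
- device_id: DEFAULT only fills an omitted column; an explicit NULL is still allowed → nullable.
- interval: CHECK does not forbid NULL (a CHECK constraint passes when its expression is NULL) → nullable.
- rssi: DEFAULT only fills an omitted column; an explicit NULL is still allowed → nullable.
- channel: part of the PRIMARY KEY, which implies NOT NULL → not nullable.

gain, status, offset, device_id, interval, rssi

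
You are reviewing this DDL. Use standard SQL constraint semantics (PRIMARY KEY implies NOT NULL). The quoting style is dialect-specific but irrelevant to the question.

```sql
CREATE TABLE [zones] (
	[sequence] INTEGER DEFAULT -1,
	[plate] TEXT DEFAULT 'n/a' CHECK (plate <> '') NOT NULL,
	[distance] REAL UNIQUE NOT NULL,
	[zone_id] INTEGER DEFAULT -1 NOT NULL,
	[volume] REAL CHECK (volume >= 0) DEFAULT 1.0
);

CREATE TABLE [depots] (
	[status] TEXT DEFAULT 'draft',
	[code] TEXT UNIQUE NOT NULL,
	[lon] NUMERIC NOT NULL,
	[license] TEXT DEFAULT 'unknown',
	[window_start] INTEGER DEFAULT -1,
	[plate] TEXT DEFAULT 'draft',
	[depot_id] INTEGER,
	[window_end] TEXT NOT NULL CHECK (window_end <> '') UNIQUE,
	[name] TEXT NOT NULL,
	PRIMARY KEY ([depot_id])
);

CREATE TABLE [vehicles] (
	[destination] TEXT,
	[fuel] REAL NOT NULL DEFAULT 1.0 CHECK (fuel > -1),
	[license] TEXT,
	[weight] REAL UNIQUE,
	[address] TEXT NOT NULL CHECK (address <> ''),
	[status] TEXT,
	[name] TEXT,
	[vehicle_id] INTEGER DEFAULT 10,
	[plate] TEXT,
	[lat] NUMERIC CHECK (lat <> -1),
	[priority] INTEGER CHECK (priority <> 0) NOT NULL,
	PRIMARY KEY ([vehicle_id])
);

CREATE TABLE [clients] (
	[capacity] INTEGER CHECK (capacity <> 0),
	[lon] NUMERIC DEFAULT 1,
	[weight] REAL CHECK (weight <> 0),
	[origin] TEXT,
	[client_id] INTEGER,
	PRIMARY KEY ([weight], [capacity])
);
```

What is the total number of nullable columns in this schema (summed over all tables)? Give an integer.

zones: 2 nullable (sequence, volume — PK none and explicit NOT NULL columns excluded).
depots: 4 nullable (status, license, window_start, plate — PK (depot_id) and explicit NOT NULL columns excluded).
vehicles: 7 nullable (destination, license, weight, status, name, plate, lat — PK (vehicle_id) and explicit NOT NULL columns excluded).
clients: 3 nullable (lon, origin, client_id — PK (weight, capacity) and explicit NOT NULL columns excluded).
Total: 2 + 4 + 7 + 3 = 16.

16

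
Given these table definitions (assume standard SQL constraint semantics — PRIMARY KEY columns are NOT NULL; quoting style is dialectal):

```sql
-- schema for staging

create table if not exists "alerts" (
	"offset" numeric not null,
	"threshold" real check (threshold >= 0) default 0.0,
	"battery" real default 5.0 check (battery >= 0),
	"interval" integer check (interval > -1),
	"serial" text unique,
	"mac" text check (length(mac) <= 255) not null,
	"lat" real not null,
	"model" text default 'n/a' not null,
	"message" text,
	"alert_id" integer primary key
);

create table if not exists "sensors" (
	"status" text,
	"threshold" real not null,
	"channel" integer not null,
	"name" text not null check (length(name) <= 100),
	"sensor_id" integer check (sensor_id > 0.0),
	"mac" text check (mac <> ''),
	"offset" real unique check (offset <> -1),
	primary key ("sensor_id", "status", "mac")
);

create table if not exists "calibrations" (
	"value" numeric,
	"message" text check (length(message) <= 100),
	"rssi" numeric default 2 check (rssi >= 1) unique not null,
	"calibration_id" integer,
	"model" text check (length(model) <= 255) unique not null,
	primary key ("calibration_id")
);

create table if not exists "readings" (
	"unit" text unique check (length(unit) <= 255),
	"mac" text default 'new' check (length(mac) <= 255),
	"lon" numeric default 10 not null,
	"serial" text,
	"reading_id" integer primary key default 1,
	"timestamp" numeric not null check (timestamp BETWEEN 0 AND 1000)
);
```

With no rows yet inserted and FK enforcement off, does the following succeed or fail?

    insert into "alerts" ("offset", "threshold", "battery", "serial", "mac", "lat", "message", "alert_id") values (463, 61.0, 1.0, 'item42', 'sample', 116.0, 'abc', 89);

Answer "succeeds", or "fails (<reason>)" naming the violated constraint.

NOT NULL columns: alert_id is supplied; lat is supplied; mac is supplied; model defaults to 'n/a'; offset is supplied.
CHECK constraints: 61.0 satisfies (threshold >= 0); 1.0 satisfies (battery >= 0); 'sample' satisfies (length(mac) <= 255).
No constraint is violated.

succeeds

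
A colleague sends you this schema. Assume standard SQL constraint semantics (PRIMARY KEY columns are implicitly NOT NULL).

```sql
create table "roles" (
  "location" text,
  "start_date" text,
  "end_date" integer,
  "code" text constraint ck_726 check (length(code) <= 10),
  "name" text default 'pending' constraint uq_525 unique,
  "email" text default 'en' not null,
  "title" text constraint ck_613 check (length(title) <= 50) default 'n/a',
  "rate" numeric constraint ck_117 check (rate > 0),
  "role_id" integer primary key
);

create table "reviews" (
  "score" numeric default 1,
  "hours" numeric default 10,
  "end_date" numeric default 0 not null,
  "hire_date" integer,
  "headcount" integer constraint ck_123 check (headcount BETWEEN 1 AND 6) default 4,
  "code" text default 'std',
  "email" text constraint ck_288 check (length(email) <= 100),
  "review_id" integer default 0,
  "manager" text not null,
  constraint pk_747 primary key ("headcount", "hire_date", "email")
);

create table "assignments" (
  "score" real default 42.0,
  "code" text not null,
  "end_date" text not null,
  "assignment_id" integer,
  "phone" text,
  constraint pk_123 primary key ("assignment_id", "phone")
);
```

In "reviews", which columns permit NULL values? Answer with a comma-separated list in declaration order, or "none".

- score: DEFAULT only fills an omitted column; an explicit NULL is still allowed → nullable.
- hours: DEFAULT only fills an omitted column; an explicit NULL is still allowed → nullable.
- end_date: declared NOT NULL → not nullable.
- hire_date: part of the PRIMARY KEY, which implies NOT NULL → not nullable.
- headcount: part of the PRIMARY KEY, which implies NOT NULL → not nullable.
- code: DEFAULT only fills an omitted column; an explicit NULL is still allowed → nullable.
- email: part of the PRIMARY KEY, which implies NOT NULL → not nullable.
- review_id: DEFAULT only fills an omitted column; an explicit NULL is still allowed → nullable.
- manager: declared NOT NULL → not nullable.

score, hours, code, review_id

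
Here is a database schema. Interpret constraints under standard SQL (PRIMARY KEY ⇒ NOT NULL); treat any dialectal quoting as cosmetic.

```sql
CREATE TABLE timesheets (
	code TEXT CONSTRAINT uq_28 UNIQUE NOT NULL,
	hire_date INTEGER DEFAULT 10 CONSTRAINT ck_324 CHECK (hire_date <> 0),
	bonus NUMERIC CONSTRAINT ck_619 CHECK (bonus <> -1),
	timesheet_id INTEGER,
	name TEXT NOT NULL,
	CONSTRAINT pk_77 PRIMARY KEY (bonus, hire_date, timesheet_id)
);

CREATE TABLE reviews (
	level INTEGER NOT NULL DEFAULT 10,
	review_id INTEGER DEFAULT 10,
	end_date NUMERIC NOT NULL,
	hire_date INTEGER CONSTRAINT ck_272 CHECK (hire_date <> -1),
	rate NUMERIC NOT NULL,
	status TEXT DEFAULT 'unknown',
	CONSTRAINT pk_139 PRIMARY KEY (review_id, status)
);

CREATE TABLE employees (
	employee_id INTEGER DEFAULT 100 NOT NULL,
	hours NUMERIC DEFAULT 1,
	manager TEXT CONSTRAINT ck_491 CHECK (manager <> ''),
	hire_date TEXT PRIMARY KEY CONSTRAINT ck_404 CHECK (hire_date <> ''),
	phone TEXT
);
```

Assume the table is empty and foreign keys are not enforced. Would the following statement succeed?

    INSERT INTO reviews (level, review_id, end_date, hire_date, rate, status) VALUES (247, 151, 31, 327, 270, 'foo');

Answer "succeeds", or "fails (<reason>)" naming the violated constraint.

NOT NULL columns: end_date is supplied; level is supplied; rate is supplied; review_id is supplied; status is supplied.
CHECK constraints: 327 satisfies (hire_date <> -1).
No constraint is violated.

succeeds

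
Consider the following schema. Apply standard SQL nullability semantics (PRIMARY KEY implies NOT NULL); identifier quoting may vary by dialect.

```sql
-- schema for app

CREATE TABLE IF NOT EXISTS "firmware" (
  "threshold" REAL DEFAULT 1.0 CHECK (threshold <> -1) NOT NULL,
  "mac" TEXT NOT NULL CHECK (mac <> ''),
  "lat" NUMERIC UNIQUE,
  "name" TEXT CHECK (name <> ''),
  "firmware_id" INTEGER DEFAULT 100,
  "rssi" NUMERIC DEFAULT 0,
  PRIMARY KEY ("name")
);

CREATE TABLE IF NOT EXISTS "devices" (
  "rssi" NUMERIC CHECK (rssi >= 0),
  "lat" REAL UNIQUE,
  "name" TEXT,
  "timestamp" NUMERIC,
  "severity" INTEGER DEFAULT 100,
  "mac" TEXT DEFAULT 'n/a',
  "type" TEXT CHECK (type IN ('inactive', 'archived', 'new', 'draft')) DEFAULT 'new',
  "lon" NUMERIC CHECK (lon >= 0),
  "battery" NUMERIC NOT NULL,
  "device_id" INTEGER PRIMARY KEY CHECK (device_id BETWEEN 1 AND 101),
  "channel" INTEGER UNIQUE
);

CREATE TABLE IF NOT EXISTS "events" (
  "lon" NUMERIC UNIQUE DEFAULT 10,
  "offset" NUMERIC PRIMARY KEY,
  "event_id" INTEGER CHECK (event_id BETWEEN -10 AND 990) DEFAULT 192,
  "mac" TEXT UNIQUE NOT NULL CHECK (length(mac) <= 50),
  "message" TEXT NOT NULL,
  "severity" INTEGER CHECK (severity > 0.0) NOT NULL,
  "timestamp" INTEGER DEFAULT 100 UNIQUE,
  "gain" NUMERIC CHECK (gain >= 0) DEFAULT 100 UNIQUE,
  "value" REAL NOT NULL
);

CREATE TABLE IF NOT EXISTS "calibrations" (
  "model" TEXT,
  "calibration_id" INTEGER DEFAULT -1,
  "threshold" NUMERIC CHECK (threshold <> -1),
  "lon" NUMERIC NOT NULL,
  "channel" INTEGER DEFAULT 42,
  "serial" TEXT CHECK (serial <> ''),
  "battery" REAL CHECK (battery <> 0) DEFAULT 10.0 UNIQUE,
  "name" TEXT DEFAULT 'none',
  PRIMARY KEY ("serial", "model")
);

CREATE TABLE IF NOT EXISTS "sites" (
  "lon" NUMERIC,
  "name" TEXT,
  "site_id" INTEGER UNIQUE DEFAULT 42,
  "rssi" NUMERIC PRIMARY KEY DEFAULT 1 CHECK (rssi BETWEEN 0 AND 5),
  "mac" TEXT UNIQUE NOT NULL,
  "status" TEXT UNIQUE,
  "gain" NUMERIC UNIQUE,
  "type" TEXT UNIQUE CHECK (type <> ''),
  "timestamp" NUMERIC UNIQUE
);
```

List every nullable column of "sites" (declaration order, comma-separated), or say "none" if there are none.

lon, name, site_id, status, gain, type, timestamp

- lon: no NOT NULL constraint applies → nullable.
- name: no NOT NULL constraint applies → nullable.
- site_id: UNIQUE does not imply NOT NULL → nullable.
- rssi: part of the PRIMARY KEY, which implies NOT NULL → not nullable.
- mac: declared NOT NULL → not nullable.
- status: UNIQUE does not imply NOT NULL → nullable.
- gain: UNIQUE does not imply NOT NULL → nullable.
- type: CHECK does not forbid NULL (a CHECK constraint passes when its expression is NULL) → nullable.
- timestamp: UNIQUE does not imply NOT NULL → nullable.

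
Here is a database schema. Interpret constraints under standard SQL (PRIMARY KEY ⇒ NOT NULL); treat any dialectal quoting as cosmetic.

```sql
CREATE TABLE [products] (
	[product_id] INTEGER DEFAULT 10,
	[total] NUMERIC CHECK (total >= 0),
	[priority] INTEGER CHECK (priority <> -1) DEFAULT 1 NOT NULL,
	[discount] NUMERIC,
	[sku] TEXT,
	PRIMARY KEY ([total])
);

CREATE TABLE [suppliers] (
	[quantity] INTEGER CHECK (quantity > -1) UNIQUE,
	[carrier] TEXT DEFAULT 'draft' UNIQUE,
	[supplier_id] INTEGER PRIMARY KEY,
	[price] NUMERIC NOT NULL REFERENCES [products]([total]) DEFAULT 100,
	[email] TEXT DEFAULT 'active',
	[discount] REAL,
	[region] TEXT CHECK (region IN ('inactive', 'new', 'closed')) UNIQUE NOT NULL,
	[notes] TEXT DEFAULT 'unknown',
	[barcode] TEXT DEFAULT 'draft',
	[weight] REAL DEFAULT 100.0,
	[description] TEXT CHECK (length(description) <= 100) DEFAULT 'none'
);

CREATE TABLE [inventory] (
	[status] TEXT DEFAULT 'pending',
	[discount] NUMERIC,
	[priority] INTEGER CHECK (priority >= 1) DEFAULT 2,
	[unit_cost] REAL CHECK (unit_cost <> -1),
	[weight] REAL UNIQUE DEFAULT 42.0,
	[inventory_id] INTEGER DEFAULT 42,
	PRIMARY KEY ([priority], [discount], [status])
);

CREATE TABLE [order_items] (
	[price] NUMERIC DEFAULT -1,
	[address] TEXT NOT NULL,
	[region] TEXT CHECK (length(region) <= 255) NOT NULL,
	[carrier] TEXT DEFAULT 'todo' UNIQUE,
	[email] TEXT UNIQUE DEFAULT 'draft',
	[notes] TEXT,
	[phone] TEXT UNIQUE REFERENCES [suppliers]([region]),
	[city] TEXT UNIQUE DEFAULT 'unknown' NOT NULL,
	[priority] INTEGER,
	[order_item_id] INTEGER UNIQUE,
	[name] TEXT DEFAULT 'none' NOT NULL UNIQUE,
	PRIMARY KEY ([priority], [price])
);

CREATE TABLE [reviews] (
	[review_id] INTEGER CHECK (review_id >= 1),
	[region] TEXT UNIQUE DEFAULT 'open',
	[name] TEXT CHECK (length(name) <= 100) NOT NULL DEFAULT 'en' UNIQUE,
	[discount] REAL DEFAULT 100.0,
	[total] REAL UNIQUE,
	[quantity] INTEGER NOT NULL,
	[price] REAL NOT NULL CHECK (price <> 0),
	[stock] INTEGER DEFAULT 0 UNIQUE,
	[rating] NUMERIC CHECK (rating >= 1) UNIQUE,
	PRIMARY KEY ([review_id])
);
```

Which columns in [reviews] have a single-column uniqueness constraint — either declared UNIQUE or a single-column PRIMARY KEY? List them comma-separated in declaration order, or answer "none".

review_id, region, name, total, stock, rating

- review_id: single-column PRIMARY KEY → unique.
- region: declared UNIQUE → unique.
- name: declared UNIQUE → unique.
- discount: no UNIQUE or single-column PK constraint.
- total: declared UNIQUE → unique.
- quantity: no UNIQUE or single-column PK constraint.
- price: no UNIQUE or single-column PK constraint.
- stock: declared UNIQUE → unique.
- rating: declared UNIQUE → unique.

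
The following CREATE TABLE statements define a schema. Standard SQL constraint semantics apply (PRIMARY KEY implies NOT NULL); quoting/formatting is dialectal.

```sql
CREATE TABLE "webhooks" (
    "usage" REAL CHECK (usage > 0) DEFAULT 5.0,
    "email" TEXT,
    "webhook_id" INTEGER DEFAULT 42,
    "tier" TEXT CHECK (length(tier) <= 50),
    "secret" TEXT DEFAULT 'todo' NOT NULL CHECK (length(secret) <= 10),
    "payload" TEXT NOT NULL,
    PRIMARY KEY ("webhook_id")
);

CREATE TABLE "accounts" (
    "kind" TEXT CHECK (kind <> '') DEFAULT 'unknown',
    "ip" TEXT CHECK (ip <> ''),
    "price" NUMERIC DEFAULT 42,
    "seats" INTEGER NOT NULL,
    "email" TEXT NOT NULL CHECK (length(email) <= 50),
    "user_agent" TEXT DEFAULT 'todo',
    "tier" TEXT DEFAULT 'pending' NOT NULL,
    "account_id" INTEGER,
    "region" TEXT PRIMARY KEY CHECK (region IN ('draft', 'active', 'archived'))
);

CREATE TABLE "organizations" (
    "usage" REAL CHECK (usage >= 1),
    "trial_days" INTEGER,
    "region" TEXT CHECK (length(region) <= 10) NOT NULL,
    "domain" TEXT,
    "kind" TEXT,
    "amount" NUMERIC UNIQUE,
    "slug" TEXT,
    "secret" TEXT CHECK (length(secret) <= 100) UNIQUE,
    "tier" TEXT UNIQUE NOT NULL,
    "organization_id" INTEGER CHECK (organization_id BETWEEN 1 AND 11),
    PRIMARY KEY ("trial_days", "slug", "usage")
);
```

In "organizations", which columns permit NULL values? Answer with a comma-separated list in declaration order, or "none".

domain, kind, amount, secret, organization_id

- usage: part of the PRIMARY KEY, which implies NOT NULL → not nullable.
- trial_days: part of the PRIMARY KEY, which implies NOT NULL → not nullable.
- region: declared NOT NULL → not nullable.
- domain: no NOT NULL constraint applies → nullable.
- kind: no NOT NULL constraint applies → nullable.
- amount: UNIQUE does not imply NOT NULL → nullable.
- slug: part of the PRIMARY KEY, which implies NOT NULL → not nullable.
- secret: CHECK does not forbid NULL (a CHECK constraint passes when its expression is NULL) → nullable.
- tier: declared NOT NULL → not nullable.
- organization_id: CHECK does not forbid NULL (a CHECK constraint passes when its expression is NULL) → nullable.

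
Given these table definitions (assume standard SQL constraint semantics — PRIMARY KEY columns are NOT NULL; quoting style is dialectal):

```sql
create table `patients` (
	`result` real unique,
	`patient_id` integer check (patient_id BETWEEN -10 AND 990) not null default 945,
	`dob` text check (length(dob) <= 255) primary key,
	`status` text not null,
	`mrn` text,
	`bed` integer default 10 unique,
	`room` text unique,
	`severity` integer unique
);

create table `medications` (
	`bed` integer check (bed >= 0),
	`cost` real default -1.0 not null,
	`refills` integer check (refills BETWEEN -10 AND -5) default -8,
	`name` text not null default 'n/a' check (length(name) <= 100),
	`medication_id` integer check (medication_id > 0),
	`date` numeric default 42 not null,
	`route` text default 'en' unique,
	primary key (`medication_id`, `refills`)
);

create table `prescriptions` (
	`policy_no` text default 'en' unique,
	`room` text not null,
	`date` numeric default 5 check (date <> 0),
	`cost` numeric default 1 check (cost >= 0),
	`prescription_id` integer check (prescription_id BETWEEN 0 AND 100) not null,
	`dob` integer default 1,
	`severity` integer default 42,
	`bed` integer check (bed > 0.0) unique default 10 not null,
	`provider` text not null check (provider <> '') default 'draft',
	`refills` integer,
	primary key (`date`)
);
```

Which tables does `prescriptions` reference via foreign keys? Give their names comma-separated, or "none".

No column in prescriptions has a REFERENCES clause.

none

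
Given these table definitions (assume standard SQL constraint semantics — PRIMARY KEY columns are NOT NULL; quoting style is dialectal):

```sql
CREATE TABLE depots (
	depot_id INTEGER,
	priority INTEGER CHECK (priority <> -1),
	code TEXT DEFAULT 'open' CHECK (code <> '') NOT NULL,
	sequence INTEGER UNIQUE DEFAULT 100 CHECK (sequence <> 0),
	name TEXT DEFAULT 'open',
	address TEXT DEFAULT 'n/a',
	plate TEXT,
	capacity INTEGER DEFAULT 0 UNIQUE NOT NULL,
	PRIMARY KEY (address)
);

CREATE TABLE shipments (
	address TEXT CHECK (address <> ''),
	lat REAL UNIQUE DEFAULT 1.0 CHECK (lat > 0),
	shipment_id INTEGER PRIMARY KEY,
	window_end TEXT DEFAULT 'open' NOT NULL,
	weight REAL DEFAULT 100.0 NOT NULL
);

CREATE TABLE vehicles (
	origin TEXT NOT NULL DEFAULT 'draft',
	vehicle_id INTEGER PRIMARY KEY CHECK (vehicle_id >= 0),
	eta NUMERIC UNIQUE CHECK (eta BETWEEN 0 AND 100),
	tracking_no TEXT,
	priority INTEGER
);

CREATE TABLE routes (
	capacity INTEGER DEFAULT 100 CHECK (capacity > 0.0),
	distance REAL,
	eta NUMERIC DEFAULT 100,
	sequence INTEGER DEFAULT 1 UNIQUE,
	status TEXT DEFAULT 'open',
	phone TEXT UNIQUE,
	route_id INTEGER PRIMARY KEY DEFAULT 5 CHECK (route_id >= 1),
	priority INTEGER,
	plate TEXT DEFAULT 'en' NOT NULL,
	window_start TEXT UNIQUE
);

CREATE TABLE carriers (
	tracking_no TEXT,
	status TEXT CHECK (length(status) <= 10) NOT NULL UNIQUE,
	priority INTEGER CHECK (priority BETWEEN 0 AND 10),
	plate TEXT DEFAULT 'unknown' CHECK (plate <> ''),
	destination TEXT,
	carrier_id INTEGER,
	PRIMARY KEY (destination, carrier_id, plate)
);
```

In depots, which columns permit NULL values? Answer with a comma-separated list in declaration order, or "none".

depot_id, priority, sequence, name, plate

- depot_id: no NOT NULL constraint applies → nullable.
- priority: CHECK does not forbid NULL (a CHECK constraint passes when its expression is NULL) → nullable.
- code: declared NOT NULL → not nullable.
- sequence: CHECK does not forbid NULL (a CHECK constraint passes when its expression is NULL) → nullable.
- name: DEFAULT only fills an omitted column; an explicit NULL is still allowed → nullable.
- address: part of the PRIMARY KEY, which implies NOT NULL → not nullable.
- plate: no NOT NULL constraint applies → nullable.
- capacity: declared NOT NULL → not nullable.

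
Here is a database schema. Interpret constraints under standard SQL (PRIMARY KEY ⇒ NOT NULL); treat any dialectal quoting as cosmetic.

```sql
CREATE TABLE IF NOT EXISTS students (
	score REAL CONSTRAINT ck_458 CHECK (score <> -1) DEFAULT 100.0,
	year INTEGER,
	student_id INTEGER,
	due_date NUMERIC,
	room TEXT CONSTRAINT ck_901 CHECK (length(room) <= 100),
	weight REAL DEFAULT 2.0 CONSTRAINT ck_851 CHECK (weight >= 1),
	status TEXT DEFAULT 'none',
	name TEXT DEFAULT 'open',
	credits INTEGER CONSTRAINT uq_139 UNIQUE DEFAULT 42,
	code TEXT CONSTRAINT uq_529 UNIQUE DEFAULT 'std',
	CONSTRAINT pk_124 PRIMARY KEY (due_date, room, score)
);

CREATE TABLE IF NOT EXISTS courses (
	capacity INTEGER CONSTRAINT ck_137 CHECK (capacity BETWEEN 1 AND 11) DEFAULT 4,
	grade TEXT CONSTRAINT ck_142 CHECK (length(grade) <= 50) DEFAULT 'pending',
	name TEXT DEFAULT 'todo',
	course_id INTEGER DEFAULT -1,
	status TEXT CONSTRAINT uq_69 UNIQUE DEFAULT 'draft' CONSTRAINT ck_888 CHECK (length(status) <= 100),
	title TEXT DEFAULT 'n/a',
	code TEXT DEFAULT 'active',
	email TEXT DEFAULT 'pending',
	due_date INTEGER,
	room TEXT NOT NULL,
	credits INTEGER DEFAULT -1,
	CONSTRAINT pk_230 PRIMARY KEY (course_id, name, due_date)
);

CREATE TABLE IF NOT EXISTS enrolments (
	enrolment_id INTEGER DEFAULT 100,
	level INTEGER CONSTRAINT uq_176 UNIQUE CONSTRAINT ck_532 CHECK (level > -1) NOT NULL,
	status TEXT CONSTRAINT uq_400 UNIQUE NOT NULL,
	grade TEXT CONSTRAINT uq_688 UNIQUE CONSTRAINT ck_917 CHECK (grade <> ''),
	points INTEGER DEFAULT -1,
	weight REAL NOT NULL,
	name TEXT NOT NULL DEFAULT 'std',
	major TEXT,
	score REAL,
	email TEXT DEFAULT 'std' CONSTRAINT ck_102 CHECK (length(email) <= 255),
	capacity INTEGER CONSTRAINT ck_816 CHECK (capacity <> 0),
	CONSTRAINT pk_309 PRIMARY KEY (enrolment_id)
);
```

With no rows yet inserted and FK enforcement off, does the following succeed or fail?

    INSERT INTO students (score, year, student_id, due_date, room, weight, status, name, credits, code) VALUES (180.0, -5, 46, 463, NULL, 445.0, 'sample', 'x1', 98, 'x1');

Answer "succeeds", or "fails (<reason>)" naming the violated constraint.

fails (NOT NULL on room)

room is explicitly set to NULL, but room is part of the PRIMARY KEY (implied NOT NULL).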